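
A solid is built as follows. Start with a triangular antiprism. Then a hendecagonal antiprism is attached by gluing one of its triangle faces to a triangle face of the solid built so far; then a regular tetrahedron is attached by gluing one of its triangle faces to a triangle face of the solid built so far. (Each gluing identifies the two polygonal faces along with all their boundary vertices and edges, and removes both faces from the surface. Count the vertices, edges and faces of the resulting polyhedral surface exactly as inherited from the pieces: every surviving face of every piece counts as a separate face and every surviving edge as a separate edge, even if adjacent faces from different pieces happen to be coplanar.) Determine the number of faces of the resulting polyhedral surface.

32

A triangular antiprism: V=6, E=12, F=8.
Attach a hendecagonal antiprism (V=22, E=44, F=24) along a 3-gon: merge 3 vertices and 3 edges, delete both glued faces → V=25, E=53, F=30.
Attach a regular tetrahedron (V=4, E=6, F=4) along a 3-gon: merge 3 vertices and 3 edges, delete both glued faces → V=26, E=56, F=32.
Check: V − E + F = 26 − 56 + 32 = 2.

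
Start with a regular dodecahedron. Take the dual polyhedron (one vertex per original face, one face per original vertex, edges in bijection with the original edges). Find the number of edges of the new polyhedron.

30

The base solid has V = 20, E = 30, F = 12.
The dual swaps V and F and preserves E: V′ = F = 12, E′ = E = 30, F′ = V = 20.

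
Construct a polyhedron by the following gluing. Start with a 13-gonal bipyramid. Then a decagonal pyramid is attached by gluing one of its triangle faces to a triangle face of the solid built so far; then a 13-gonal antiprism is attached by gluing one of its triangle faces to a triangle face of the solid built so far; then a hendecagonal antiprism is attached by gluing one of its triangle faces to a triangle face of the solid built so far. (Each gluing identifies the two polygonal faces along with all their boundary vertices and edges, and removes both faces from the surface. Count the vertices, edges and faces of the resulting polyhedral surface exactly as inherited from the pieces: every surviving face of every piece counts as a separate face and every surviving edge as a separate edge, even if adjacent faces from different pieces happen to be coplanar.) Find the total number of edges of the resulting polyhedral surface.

A 13-gonal bipyramid: V=15, E=39, F=26.
Attach a decagonal pyramid (V=11, E=20, F=11) along a 3-gon: merge 3 vertices and 3 edges, delete both glued faces → V=23, E=56, F=35.
Attach a 13-gonal antiprism (V=26, E=52, F=28) along a 3-gon: merge 3 vertices and 3 edges, delete both glued faces → V=46, E=105, F=61.
Attach a hendecagonal antiprism (V=22, E=44, F=24) along a 3-gon: merge 3 vertices and 3 edges, delete both glued faces → V=65, E=146, F=83.
Check: V − E + F = 65 − 146 + 83 = 2.

146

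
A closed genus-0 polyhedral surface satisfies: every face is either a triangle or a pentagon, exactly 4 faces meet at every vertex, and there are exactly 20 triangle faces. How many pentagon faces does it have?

Let x be the number of pentagons; then F = 20 + x.
Edge–face incidences: 2E = 3·20 + 5·x = 60 + 5x.
Every vertex has degree 4, so 4V = 2E.
Euler: V − E + F = 2 ⇒ (2E)/4 − E + (20 + x) = 2.
Multiply by 8: 2·(2E) − 4·(2E) + 8·(20 + x) = 16, i.e. 160 + 8x − 2·(60 + 5x) = 16.
Collecting terms: −2x + 40 = 16, so −2x = −24, so x = 12.
Then 2E = 60 + 5·12 = 120, so E = 60, V = 2E/4 = 30, F = 20 + 12 = 32.

12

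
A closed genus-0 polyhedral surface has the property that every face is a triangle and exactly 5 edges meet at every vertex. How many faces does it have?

20

Each face has 3 edges and each edge borders two faces, so 2E = 3F.
Each vertex has degree 5, so 5V = 2E and hence V = 3F/5.
Euler: V − E + F = 2 ⇒ (3F/5) − (3F/2) + F = 2.
Multiply by 10: (6 − 15 + 10)F = 20, i.e. 1F = 20.
So F = 20, E = 3·20/2 = 30, V = 3·20/5 = 12.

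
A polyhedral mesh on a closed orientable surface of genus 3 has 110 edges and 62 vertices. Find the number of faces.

For a closed orientable surface of genus 3, χ = 2 − 2·3 = -4.
F = -4 − V + E = -4 − 62 + 110 = 44.

44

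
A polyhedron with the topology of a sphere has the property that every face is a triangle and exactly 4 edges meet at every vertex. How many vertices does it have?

6

Each face has 3 edges and each edge borders two faces, so 2E = 3F.
Each vertex has degree 4, so 4V = 2E and hence V = 3F/4.
Euler: V − E + F = 2 ⇒ (3F/4) − (3F/2) + F = 2.
Multiply by 8: (6 − 12 + 8)F = 16, i.e. 2F = 16.
So F = 8, E = 3·8/2 = 12, V = 3·8/4 = 6.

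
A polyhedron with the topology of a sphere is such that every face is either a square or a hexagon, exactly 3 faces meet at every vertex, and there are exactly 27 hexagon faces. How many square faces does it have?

Let x be the number of squares; then F = 27 + x.
Edge–face incidences: 2E = 6·27 + 4·x = 162 + 4x.
Every vertex has degree 3, so 3V = 2E.
Euler: V − E + F = 2 ⇒ (2E)/3 − E + (27 + x) = 2.
Multiply by 6: 2·(2E) − 3·(2E) + 6·(27 + x) = 12, i.e. 162 + 6x − (162 + 4x) = 12.
Collecting terms: 2x = 12, so x = 6.
Then 2E = 162 + 4·6 = 186, so E = 93, V = 2E/3 = 62, F = 27 + 6 = 33.

6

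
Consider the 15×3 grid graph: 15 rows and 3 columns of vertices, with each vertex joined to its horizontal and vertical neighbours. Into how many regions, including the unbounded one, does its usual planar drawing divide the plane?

29

The grid has V = 15·3 = 45 vertices and E = 15·2 + 3·14 = 72 edges.
F = 2 − V + E = 2 − 45 + 72 = 29.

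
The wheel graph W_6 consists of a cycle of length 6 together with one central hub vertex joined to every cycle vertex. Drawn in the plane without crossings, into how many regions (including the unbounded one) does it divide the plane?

W_6 has V = 6 + 1 = 7 vertices and E = 2·6 = 12 edges.
By Euler's formula F = 2 − V + E = 2 − 7 + 12 = 7.

7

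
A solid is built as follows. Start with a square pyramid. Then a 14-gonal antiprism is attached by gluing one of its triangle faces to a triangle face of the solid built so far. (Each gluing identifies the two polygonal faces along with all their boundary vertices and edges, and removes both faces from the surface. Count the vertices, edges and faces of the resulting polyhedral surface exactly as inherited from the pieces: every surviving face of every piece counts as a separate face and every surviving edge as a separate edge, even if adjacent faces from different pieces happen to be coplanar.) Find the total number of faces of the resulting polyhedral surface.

A square pyramid: V=5, E=8, F=5.
Attach a 14-gonal antiprism (V=28, E=56, F=30) along a 3-gon: merge 3 vertices and 3 edges, delete both glued faces → V=30, E=61, F=33.
Check: V − E + F = 30 − 61 + 33 = 2.

33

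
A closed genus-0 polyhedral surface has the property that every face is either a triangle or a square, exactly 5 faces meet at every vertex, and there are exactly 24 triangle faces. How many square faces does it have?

Let x be the number of squares; then F = 24 + x.
Edge–face incidences: 2E = 3·24 + 4·x = 72 + 4x.
Every vertex has degree 5, so 5V = 2E.
Euler: V − E + F = 2 ⇒ (2E)/5 − E + (24 + x) = 2.
Multiply by 10: 2·(2E) − 5·(2E) + 10·(24 + x) = 20, i.e. 240 + 10x − 3·(72 + 4x) = 20.
Collecting terms: −2x + 24 = 20, so −2x = −4, so x = 2.
Then 2E = 72 + 4·2 = 80, so E = 40, V = 2E/5 = 16, F = 24 + 2 = 26.

2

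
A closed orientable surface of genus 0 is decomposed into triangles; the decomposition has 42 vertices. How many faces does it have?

χ = 2 − 2·0 = 2, and every face is a triangle so 3F = 2E.
V − E + F = 2 with E = 3F/2 gives 42 − (3/2 − 1)·F = 2, so F = 80 and E = 120.

80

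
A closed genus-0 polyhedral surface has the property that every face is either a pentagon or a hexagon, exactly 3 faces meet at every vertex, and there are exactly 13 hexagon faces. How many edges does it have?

Let x be the number of pentagons; then F = 13 + x.
Edge–face incidences: 2E = 6·13 + 5·x = 78 + 5x.
Every vertex has degree 3, so 3V = 2E.
Euler: V − E + F = 2 ⇒ (2E)/3 − E + (13 + x) = 2.
Multiply by 6: 2·(2E) − 3·(2E) + 6·(13 + x) = 12, i.e. 78 + 6x − (78 + 5x) = 12.
Collecting terms: x = 12.
Then 2E = 78 + 5·12 = 138, so E = 69, V = 2E/3 = 46, F = 13 + 12 = 25.

69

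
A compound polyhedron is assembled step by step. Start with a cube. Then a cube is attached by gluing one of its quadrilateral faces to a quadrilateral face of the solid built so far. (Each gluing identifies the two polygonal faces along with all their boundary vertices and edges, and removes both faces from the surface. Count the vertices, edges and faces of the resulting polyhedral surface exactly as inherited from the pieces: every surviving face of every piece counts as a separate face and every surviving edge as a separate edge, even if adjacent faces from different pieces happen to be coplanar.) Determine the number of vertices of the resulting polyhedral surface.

A cube: V=8, E=12, F=6.
Attach a cube (V=8, E=12, F=6) along a 4-gon: merge 4 vertices and 4 edges, delete both glued faces → V=12, E=20, F=10.
Check: V − E + F = 12 − 20 + 10 = 2.

12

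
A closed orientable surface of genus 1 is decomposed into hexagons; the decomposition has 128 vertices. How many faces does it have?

χ = 2 − 2·1 = 0, and every face is a hexagon so 6F = 2E.
V − E + F = 0 with E = 6F/2 gives 128 − (6/2 − 1)·F = 0, so F = 64 and E = 192.

64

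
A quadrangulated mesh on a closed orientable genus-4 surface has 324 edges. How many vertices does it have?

156

χ = 2 − 2·4 = -6, and every face is a square so 4F = 2E.
F = 2E/4 = 162. Then V = -6 + E − F = -6 + 324 − 162 = 156.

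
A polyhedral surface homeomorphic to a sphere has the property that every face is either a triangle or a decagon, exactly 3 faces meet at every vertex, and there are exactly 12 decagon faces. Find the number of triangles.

Let x be the number of triangles; then F = 12 + x.
Edge–face incidences: 2E = 10·12 + 3·x = 120 + 3x.
Every vertex has degree 3, so 3V = 2E.
Euler: V − E + F = 2 ⇒ (2E)/3 − E + (12 + x) = 2.
Multiply by 6: 2·(2E) − 3·(2E) + 6·(12 + x) = 12, i.e. 72 + 6x − (120 + 3x) = 12.
Collecting terms: 3x − 48 = 12, so 3x = 60, so x = 20.
Then 2E = 120 + 3·20 = 180, so E = 90, V = 2E/3 = 60, F = 12 + 20 = 32.

20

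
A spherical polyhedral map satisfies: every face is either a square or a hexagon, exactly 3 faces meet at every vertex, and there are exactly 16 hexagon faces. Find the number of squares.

Let x be the number of squares; then F = 16 + x.
Edge–face incidences: 2E = 6·16 + 4·x = 96 + 4x.
Every vertex has degree 3, so 3V = 2E.
Euler: V − E + F = 2 ⇒ (2E)/3 − E + (16 + x) = 2.
Multiply by 6: 2·(2E) − 3·(2E) + 6·(16 + x) = 12, i.e. 96 + 6x − (96 + 4x) = 12.
Collecting terms: 2x = 12, so x = 6.
Then 2E = 96 + 4·6 = 120, so E = 60, V = 2E/3 = 40, F = 16 + 6 = 22.

6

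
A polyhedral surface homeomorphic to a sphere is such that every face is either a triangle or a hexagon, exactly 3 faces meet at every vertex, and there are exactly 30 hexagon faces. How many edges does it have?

Let x be the number of triangles; then F = 30 + x.
Edge–face incidences: 2E = 6·30 + 3·x = 180 + 3x.
Every vertex has degree 3, so 3V = 2E.
Euler: V − E + F = 2 ⇒ (2E)/3 − E + (30 + x) = 2.
Multiply by 6: 2·(2E) − 3·(2E) + 6·(30 + x) = 12, i.e. 180 + 6x − (180 + 3x) = 12.
Collecting terms: 3x = 12, so x = 4.
Then 2E = 180 + 3·4 = 192, so E = 96, V = 2E/3 = 64, F = 30 + 4 = 34.

96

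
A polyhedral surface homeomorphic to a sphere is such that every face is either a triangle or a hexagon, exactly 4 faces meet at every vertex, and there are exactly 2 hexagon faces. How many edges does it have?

24

Let x be the number of triangles; then F = 2 + x.
Edge–face incidences: 2E = 6·2 + 3·x = 12 + 3x.
Every vertex has degree 4, so 4V = 2E.
Euler: V − E + F = 2 ⇒ (2E)/4 − E + (2 + x) = 2.
Multiply by 8: 2·(2E) − 4·(2E) + 8·(2 + x) = 16, i.e. 16 + 8x − 2·(12 + 3x) = 16.
Collecting terms: 2x − 8 = 16, so 2x = 24, so x = 12.
Then 2E = 12 + 3·12 = 48, so E = 24, V = 2E/4 = 12, F = 2 + 12 = 14.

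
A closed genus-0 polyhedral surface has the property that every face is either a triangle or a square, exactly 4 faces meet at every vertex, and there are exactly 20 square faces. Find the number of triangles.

Let x be the number of triangles; then F = 20 + x.
Edge–face incidences: 2E = 4·20 + 3·x = 80 + 3x.
Every vertex has degree 4, so 4V = 2E.
Euler: V − E + F = 2 ⇒ (2E)/4 − E + (20 + x) = 2.
Multiply by 8: 2·(2E) − 4·(2E) + 8·(20 + x) = 16, i.e. 160 + 8x − 2·(80 + 3x) = 16.
Collecting terms: 2x = 16, so x = 8.
Then 2E = 80 + 3·8 = 104, so E = 52, V = 2E/4 = 26, F = 20 + 8 = 28.

8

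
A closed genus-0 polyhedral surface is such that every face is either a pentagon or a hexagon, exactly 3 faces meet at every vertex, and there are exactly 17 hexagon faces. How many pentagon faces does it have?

12

Let x be the number of pentagons; then F = 17 + x.
Edge–face incidences: 2E = 6·17 + 5·x = 102 + 5x.
Every vertex has degree 3, so 3V = 2E.
Euler: V − E + F = 2 ⇒ (2E)/3 − E + (17 + x) = 2.
Multiply by 6: 2·(2E) − 3·(2E) + 6·(17 + x) = 12, i.e. 102 + 6x − (102 + 5x) = 12.
Collecting terms: x = 12.
Then 2E = 102 + 5·12 = 162, so E = 81, V = 2E/3 = 54, F = 17 + 12 = 29.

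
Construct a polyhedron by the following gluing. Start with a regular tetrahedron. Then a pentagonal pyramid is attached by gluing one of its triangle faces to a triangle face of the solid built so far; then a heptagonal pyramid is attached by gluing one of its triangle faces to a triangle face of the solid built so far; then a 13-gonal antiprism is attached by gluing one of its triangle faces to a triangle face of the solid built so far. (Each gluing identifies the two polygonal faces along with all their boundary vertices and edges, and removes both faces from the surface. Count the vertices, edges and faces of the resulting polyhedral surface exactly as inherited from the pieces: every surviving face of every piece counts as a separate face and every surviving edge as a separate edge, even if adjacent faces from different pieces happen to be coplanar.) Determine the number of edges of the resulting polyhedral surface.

73

A regular tetrahedron: V=4, E=6, F=4.
Attach a pentagonal pyramid (V=6, E=10, F=6) along a 3-gon: merge 3 vertices and 3 edges, delete both glued faces → V=7, E=13, F=8.
Attach a heptagonal pyramid (V=8, E=14, F=8) along a 3-gon: merge 3 vertices and 3 edges, delete both glued faces → V=12, E=24, F=14.
Attach a 13-gonal antiprism (V=26, E=52, F=28) along a 3-gon: merge 3 vertices and 3 edges, delete both glued faces → V=35, E=73, F=40.
Check: V − E + F = 35 − 73 + 40 = 2.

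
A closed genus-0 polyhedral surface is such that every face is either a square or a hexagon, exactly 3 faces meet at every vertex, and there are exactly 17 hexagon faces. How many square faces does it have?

6

Let x be the number of squares; then F = 17 + x.
Edge–face incidences: 2E = 6·17 + 4·x = 102 + 4x.
Every vertex has degree 3, so 3V = 2E.
Euler: V − E + F = 2 ⇒ (2E)/3 − E + (17 + x) = 2.
Multiply by 6: 2·(2E) − 3·(2E) + 6·(17 + x) = 12, i.e. 102 + 6x − (102 + 4x) = 12.
Collecting terms: 2x = 12, so x = 6.
Then 2E = 102 + 4·6 = 126, so E = 63, V = 2E/3 = 42, F = 17 + 6 = 23.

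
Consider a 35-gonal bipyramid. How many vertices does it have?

A bipyramid over an n-gon has 2n triangular faces and n + 2 vertices: V = 35 + 2 = 37, E = 3·35 = 105, F = 2·35 = 70.

37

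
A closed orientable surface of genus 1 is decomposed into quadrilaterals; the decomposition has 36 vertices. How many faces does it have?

36

χ = 2 − 2·1 = 0, and every face is a square so 4F = 2E.
V − E + F = 0 with E = 4F/2 gives 36 − (4/2 − 1)·F = 0, so F = 36 and E = 72.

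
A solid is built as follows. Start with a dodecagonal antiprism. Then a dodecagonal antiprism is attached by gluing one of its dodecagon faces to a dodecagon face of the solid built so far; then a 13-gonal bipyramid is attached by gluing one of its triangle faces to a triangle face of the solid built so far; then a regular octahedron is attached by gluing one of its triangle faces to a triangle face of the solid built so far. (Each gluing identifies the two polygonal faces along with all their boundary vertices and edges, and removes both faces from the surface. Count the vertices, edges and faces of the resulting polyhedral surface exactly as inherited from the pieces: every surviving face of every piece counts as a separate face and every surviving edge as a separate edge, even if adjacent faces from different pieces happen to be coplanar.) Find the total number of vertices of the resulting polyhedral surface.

A dodecagonal antiprism: V=24, E=48, F=26.
Attach a dodecagonal antiprism (V=24, E=48, F=26) along a 12-gon: merge 12 vertices and 12 edges, delete both glued faces → V=36, E=84, F=50.
Attach a 13-gonal bipyramid (V=15, E=39, F=26) along a 3-gon: merge 3 vertices and 3 edges, delete both glued faces → V=48, E=120, F=74.
Attach a regular octahedron (V=6, E=12, F=8) along a 3-gon: merge 3 vertices and 3 edges, delete both glued faces → V=51, E=129, F=80.
Check: V − E + F = 51 − 129 + 80 = 2.

51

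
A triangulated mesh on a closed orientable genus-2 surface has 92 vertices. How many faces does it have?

χ = 2 − 2·2 = -2, and every face is a triangle so 3F = 2E.
V − E + F = -2 with E = 3F/2 gives 92 − (3/2 − 1)·F = -2, so F = 188 and E = 282.

188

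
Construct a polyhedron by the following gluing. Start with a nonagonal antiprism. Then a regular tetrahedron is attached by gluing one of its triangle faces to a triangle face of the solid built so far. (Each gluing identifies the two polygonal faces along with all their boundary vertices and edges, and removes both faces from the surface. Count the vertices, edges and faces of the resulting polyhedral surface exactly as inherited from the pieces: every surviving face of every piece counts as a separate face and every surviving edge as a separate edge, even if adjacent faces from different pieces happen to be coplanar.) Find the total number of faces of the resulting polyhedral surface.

22

A nonagonal antiprism: V=18, E=36, F=20.
Attach a regular tetrahedron (V=4, E=6, F=4) along a 3-gon: merge 3 vertices and 3 edges, delete both glued faces → V=19, E=39, F=22.
Check: V − E + F = 19 − 39 + 22 = 2.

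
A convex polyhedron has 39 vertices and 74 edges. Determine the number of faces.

Here V − E + F = 2.
F = 2 − V + E = 2 − 39 + 74 = 37.

37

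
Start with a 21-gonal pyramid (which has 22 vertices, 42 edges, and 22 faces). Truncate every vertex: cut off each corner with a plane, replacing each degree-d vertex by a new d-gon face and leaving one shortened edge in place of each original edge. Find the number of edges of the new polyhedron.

Truncation replaces each original edge-end by a new vertex, so V′ = 2E = 84.
Each original edge survives, and each old vertex of degree d contributes d new edges; summing degrees gives Σd = 2E, so E′ = E + 2E = 3E = 126.
Each original face survives and each original vertex becomes one new face: F′ = F + V = 44.

126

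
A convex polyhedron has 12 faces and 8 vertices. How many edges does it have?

18

Here V − E + F = 2.
E = V + F − (2) = 8 + 12 − (2) = 18.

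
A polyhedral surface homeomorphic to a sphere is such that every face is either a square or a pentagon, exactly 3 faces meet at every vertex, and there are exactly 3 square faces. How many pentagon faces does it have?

6

Let x be the number of pentagons; then F = 3 + x.
Edge–face incidences: 2E = 4·3 + 5·x = 12 + 5x.
Every vertex has degree 3, so 3V = 2E.
Euler: V − E + F = 2 ⇒ (2E)/3 − E + (3 + x) = 2.
Multiply by 6: 2·(2E) − 3·(2E) + 6·(3 + x) = 12, i.e. 18 + 6x − (12 + 5x) = 12.
Collecting terms: x + 6 = 12, so x = 6.
Then 2E = 12 + 5·6 = 42, so E = 21, V = 2E/3 = 14, F = 3 + 6 = 9.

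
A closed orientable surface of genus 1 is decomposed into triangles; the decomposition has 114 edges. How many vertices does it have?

38

χ = 2 − 2·1 = 0, and every face is a triangle so 3F = 2E.
F = 2E/3 = 76. Then V = 0 + E − F = 0 + 114 − 76 = 38.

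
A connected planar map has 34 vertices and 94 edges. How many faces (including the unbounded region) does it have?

Euler's formula for a connected plane graph: V − E + F = 2, so F = 2 − 34 + 94 = 62.

62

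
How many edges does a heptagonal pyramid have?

A pyramid on an n-gon base has one n-gon and n triangles: V = 7 + 1 = 8, E = 2·7 = 14, F = 7 + 1 = 8.
Check: V − E + F = 8 − 14 + 8 = 2.

14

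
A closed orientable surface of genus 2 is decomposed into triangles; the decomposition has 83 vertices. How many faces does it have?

170

χ = 2 − 2·2 = -2, and every face is a triangle so 3F = 2E.
V − E + F = -2 with E = 3F/2 gives 83 − (3/2 − 1)·F = -2, so F = 170 and E = 255.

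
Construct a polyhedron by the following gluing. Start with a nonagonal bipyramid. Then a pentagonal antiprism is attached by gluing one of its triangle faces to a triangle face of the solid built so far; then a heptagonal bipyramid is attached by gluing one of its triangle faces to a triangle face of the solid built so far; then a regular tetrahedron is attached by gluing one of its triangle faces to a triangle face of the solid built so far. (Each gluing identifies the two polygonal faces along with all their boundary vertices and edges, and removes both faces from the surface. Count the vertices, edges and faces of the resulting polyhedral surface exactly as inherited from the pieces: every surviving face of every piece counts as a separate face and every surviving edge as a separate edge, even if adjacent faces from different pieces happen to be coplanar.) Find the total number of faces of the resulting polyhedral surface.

42

A nonagonal bipyramid: V=11, E=27, F=18.
Attach a pentagonal antiprism (V=10, E=20, F=12) along a 3-gon: merge 3 vertices and 3 edges, delete both glued faces → V=18, E=44, F=28.
Attach a heptagonal bipyramid (V=9, E=21, F=14) along a 3-gon: merge 3 vertices and 3 edges, delete both glued faces → V=24, E=62, F=40.
Attach a regular tetrahedron (V=4, E=6, F=4) along a 3-gon: merge 3 vertices and 3 edges, delete both glued faces → V=25, E=65, F=42.
Check: V − E + F = 25 − 65 + 42 = 2.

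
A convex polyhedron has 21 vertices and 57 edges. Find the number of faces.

Here V − E + F = 2.
F = 2 − V + E = 2 − 21 + 57 = 38.

38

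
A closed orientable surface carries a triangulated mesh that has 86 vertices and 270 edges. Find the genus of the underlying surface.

3

Every face is a triangle and each edge borders two faces, so 3F = 2·270, giving F = 180.
χ = V − E + F = 86 − 270 + 180 = -4.
For a closed orientable surface χ = 2 − 2g, so g = (2 − (-4))/2 = 3.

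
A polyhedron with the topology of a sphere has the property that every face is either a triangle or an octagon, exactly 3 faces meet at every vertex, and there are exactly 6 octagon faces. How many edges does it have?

Let x be the number of triangles; then F = 6 + x.
Edge–face incidences: 2E = 8·6 + 3·x = 48 + 3x.
Every vertex has degree 3, so 3V = 2E.
Euler: V − E + F = 2 ⇒ (2E)/3 − E + (6 + x) = 2.
Multiply by 6: 2·(2E) − 3·(2E) + 6·(6 + x) = 12, i.e. 36 + 6x − (48 + 3x) = 12.
Collecting terms: 3x − 12 = 12, so 3x = 24, so x = 8.
Then 2E = 48 + 3·8 = 72, so E = 36, V = 2E/3 = 24, F = 6 + 8 = 14.

36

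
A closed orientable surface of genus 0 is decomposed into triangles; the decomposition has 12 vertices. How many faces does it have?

χ = 2 − 2·0 = 2, and every face is a triangle so 3F = 2E.
V − E + F = 2 with E = 3F/2 gives 12 − (3/2 − 1)·F = 2, so F = 20 and E = 30.

20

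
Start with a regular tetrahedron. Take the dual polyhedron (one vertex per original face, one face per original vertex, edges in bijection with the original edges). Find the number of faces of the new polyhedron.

The base solid has V = 4, E = 6, F = 4.
The dual swaps V and F and preserves E: V′ = F = 4, E′ = E = 6, F′ = V = 4.

4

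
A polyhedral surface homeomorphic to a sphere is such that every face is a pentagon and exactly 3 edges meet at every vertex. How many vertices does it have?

Each face has 5 edges and each edge borders two faces, so 2E = 5F.
Each vertex has degree 3, so 3V = 2E and hence V = 5F/3.
Euler: V − E + F = 2 ⇒ (5F/3) − (5F/2) + F = 2.
Multiply by 6: (10 − 15 + 6)F = 12, i.e. 1F = 12.
So F = 12, E = 5·12/2 = 30, V = 5·12/3 = 20.

20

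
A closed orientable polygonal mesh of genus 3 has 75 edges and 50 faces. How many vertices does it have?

21

For a closed orientable surface of genus 3, χ = 2 − 2·3 = -4.
V = -4 + E − F = -4 + 75 − 50 = 21.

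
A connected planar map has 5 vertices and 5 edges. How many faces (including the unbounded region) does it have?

2

Euler's formula for a connected plane graph: V − E + F = 2, so F = 2 − 5 + 5 = 2.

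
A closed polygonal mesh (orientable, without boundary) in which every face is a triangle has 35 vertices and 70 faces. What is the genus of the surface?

Every face is a triangle, so 2E = 3·70 = 210, giving E = 105.
χ = V − E + F = 35 − 105 + 70 = 0.
For a closed orientable surface χ = 2 − 2g, so g = (2 − (0))/2 = 1.

1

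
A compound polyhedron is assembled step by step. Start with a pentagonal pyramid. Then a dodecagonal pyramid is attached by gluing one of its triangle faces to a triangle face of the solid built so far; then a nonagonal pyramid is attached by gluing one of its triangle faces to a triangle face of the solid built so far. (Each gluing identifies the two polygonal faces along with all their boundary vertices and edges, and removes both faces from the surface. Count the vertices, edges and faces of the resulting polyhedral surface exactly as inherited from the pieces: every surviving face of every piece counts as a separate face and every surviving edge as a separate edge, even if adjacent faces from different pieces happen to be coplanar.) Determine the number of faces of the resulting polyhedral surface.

25

A pentagonal pyramid: V=6, E=10, F=6.
Attach a dodecagonal pyramid (V=13, E=24, F=13) along a 3-gon: merge 3 vertices and 3 edges, delete both glued faces → V=16, E=31, F=17.
Attach a nonagonal pyramid (V=10, E=18, F=10) along a 3-gon: merge 3 vertices and 3 edges, delete both glued faces → V=23, E=46, F=25.
Check: V − E + F = 23 − 46 + 25 = 2.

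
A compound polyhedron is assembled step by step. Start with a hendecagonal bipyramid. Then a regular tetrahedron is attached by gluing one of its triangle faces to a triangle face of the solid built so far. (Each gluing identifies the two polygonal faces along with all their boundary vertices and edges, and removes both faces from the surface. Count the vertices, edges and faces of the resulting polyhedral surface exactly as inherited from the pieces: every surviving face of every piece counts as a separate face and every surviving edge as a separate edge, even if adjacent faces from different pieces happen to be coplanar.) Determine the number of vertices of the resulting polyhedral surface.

14

A hendecagonal bipyramid: V=13, E=33, F=22.
Attach a regular tetrahedron (V=4, E=6, F=4) along a 3-gon: merge 3 vertices and 3 edges, delete both glued faces → V=14, E=36, F=24.
Check: V − E + F = 14 − 36 + 24 = 2.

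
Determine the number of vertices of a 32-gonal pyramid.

33

A pyramid on an n-gon base has one n-gon and n triangles: V = 32 + 1 = 33, E = 2·32 = 64, F = 32 + 1 = 33.
Check: V − E + F = 33 − 64 + 33 = 2.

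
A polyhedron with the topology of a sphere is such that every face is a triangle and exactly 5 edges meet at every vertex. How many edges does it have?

30

Each face has 3 edges and each edge borders two faces, so 2E = 3F.
Each vertex has degree 5, so 5V = 2E and hence V = 3F/5.
Euler: V − E + F = 2 ⇒ (3F/5) − (3F/2) + F = 2.
Multiply by 10: (6 − 15 + 10)F = 20, i.e. 1F = 20.
So F = 20, E = 3·20/2 = 30, V = 3·20/5 = 12.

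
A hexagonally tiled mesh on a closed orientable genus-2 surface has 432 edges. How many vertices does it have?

286

χ = 2 − 2·2 = -2, and every face is a hexagon so 6F = 2E.
F = 2E/6 = 144. Then V = -2 + E − F = -2 + 432 − 144 = 286.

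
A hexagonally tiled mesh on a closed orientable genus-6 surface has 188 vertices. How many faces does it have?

99

χ = 2 − 2·6 = -10, and every face is a hexagon so 6F = 2E.
V − E + F = -10 with E = 6F/2 gives 188 − (6/2 − 1)·F = -10, so F = 99 and E = 297.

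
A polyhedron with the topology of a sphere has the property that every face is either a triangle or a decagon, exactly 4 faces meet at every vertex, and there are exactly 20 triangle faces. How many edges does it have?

Let x be the number of decagons; then F = 20 + x.
Edge–face incidences: 2E = 3·20 + 10·x = 60 + 10x.
Every vertex has degree 4, so 4V = 2E.
Euler: V − E + F = 2 ⇒ (2E)/4 − E + (20 + x) = 2.
Multiply by 8: 2·(2E) − 4·(2E) + 8·(20 + x) = 16, i.e. 160 + 8x − 2·(60 + 10x) = 16.
Collecting terms: −12x + 40 = 16, so −12x = −24, so x = 2.
Then 2E = 60 + 10·2 = 80, so E = 40, V = 2E/4 = 20, F = 20 + 2 = 22.

40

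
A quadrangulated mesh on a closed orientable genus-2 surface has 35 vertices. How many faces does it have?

χ = 2 − 2·2 = -2, and every face is a square so 4F = 2E.
V − E + F = -2 with E = 4F/2 gives 35 − (4/2 − 1)·F = -2, so F = 37 and E = 74.

37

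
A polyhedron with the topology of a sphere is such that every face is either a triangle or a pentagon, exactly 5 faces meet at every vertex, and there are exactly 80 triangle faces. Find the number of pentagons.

Let x be the number of pentagons; then F = 80 + x.
Edge–face incidences: 2E = 3·80 + 5·x = 240 + 5x.
Every vertex has degree 5, so 5V = 2E.
Euler: V − E + F = 2 ⇒ (2E)/5 − E + (80 + x) = 2.
Multiply by 10: 2·(2E) − 5·(2E) + 10·(80 + x) = 20, i.e. 800 + 10x − 3·(240 + 5x) = 20.
Collecting terms: −5x + 80 = 20, so −5x = −60, so x = 12.
Then 2E = 240 + 5·12 = 300, so E = 150, V = 2E/5 = 60, F = 80 + 12 = 92.

12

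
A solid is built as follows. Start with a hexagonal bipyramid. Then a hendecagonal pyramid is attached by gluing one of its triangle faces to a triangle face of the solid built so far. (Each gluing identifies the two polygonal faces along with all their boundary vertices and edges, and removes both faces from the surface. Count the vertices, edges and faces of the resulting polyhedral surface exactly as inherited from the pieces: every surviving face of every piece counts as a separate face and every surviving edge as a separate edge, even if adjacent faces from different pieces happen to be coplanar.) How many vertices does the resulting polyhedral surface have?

A hexagonal bipyramid: V=8, E=18, F=12.
Attach a hendecagonal pyramid (V=12, E=22, F=12) along a 3-gon: merge 3 vertices and 3 edges, delete both glued faces → V=17, E=37, F=22.
Check: V − E + F = 17 − 37 + 22 = 2.

17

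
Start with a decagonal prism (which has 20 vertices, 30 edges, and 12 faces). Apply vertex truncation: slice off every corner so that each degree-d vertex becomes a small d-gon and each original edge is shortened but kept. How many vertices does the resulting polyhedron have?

60

Truncation replaces each original edge-end by a new vertex, so V′ = 2E = 60.
Each original edge survives, and each old vertex of degree d contributes d new edges; summing degrees gives Σd = 2E, so E′ = E + 2E = 3E = 90.
Each original face survives and each original vertex becomes one new face: F′ = F + V = 32.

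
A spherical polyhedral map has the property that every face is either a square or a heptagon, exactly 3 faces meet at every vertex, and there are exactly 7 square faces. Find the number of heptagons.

2

Let x be the number of heptagons; then F = 7 + x.
Edge–face incidences: 2E = 4·7 + 7·x = 28 + 7x.
Every vertex has degree 3, so 3V = 2E.
Euler: V − E + F = 2 ⇒ (2E)/3 − E + (7 + x) = 2.
Multiply by 6: 2·(2E) − 3·(2E) + 6·(7 + x) = 12, i.e. 42 + 6x − (28 + 7x) = 12.
Collecting terms: −x + 14 = 12, so −x = −2, so x = 2.
Then 2E = 28 + 7·2 = 42, so E = 21, V = 2E/3 = 14, F = 7 + 2 = 9.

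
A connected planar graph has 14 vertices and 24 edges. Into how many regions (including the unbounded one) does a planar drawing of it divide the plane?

12

Euler's formula for a connected plane graph: V − E + F = 2, so F = 2 − 14 + 24 = 12.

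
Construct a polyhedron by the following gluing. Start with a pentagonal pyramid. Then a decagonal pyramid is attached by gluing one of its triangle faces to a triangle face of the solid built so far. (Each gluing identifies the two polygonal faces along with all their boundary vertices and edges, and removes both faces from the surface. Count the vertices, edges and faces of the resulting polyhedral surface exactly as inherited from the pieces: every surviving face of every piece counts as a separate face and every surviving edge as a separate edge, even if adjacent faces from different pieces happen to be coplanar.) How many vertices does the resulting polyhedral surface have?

A pentagonal pyramid: V=6, E=10, F=6.
Attach a decagonal pyramid (V=11, E=20, F=11) along a 3-gon: merge 3 vertices and 3 edges, delete both glued faces → V=14, E=27, F=15.
Check: V − E + F = 14 − 27 + 15 = 2.

14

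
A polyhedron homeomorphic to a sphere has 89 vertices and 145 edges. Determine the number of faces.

58

Here V − E + F = 2.
F = 2 − V + E = 2 − 89 + 145 = 58.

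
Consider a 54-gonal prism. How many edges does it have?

162

A prism on an n-gon has two n-gon bases and n rectangular sides: V = 2·54 = 108, E = 3·54 = 162, F = 54 + 2 = 56.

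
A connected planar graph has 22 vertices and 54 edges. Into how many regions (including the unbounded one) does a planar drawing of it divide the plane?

Euler's formula for a connected plane graph: V − E + F = 2, so F = 2 − 22 + 54 = 34.

34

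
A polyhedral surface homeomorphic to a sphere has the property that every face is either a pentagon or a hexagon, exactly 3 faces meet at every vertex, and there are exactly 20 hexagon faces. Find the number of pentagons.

Let x be the number of pentagons; then F = 20 + x.
Edge–face incidences: 2E = 6·20 + 5·x = 120 + 5x.
Every vertex has degree 3, so 3V = 2E.
Euler: V − E + F = 2 ⇒ (2E)/3 − E + (20 + x) = 2.
Multiply by 6: 2·(2E) − 3·(2E) + 6·(20 + x) = 12, i.e. 120 + 6x − (120 + 5x) = 12.
Collecting terms: x = 12.
Then 2E = 120 + 5·12 = 180, so E = 90, V = 2E/3 = 60, F = 20 + 12 = 32.

12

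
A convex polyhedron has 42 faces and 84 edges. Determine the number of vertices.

44

Here V − E + F = 2.
V = 2 + E − F = 2 + 84 − 42 = 44.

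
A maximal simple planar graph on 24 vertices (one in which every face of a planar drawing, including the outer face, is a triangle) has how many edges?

In a plane triangulation 3F = 2E and V − E + F = 2, so E = 3V − 6 = 3·24 − 6 = 66.

66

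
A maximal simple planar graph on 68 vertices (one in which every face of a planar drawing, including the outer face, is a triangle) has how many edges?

198

In a plane triangulation 3F = 2E and V − E + F = 2, so E = 3V − 6 = 3·68 − 6 = 198.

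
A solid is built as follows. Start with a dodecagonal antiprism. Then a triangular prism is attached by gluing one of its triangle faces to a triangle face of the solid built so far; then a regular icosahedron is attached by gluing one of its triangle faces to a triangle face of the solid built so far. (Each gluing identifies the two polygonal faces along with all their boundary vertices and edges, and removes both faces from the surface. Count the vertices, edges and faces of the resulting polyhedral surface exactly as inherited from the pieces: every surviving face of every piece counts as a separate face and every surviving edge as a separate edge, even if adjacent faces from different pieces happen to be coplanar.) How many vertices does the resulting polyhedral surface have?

36

A dodecagonal antiprism: V=24, E=48, F=26.
Attach a triangular prism (V=6, E=9, F=5) along a 3-gon: merge 3 vertices and 3 edges, delete both glued faces → V=27, E=54, F=29.
Attach a regular icosahedron (V=12, E=30, F=20) along a 3-gon: merge 3 vertices and 3 edges, delete both glued faces → V=36, E=81, F=47.
Check: V − E + F = 36 − 81 + 47 = 2.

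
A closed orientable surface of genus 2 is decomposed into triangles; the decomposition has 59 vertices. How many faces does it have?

χ = 2 − 2·2 = -2, and every face is a triangle so 3F = 2E.
V − E + F = -2 with E = 3F/2 gives 59 − (3/2 − 1)·F = -2, so F = 122 and E = 183.

122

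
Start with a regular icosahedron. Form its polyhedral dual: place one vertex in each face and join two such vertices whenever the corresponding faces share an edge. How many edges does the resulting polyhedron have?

30

The base solid has V = 12, E = 30, F = 20.
The dual swaps V and F and preserves E: V′ = F = 20, E′ = E = 30, F′ = V = 12.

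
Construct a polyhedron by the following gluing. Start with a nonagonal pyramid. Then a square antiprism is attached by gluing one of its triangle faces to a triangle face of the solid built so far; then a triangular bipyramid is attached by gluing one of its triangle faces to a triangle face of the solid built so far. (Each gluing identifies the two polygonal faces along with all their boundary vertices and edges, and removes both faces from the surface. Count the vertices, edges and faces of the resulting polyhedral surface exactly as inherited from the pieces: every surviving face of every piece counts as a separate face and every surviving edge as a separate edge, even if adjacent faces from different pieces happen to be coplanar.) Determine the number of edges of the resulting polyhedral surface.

37

A nonagonal pyramid: V=10, E=18, F=10.
Attach a square antiprism (V=8, E=16, F=10) along a 3-gon: merge 3 vertices and 3 edges, delete both glued faces → V=15, E=31, F=18.
Attach a triangular bipyramid (V=5, E=9, F=6) along a 3-gon: merge 3 vertices and 3 edges, delete both glued faces → V=17, E=37, F=22.
Check: V − E + F = 17 − 37 + 22 = 2.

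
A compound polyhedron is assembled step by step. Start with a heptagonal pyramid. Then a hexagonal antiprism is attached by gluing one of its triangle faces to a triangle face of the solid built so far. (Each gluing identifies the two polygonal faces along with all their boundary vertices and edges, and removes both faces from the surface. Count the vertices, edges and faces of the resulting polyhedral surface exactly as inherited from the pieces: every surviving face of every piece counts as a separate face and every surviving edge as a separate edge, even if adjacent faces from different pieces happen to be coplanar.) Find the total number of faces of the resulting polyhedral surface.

20

A heptagonal pyramid: V=8, E=14, F=8.
Attach a hexagonal antiprism (V=12, E=24, F=14) along a 3-gon: merge 3 vertices and 3 edges, delete both glued faces → V=17, E=35, F=20.
Check: V − E + F = 17 − 35 + 20 = 2.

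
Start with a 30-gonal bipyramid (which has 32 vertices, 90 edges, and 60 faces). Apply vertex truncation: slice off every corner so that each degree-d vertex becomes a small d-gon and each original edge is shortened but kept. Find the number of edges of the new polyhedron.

270

Truncation replaces each original edge-end by a new vertex, so V′ = 2E = 180.
Each original edge survives, and each old vertex of degree d contributes d new edges; summing degrees gives Σd = 2E, so E′ = E + 2E = 3E = 270.
Each original face survives and each original vertex becomes one new face: F′ = F + V = 92.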